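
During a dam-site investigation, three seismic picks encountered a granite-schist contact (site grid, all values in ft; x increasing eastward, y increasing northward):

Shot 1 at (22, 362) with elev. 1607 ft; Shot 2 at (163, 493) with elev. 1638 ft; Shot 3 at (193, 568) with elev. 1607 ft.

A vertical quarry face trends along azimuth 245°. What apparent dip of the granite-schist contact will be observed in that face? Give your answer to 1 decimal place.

Let the plane be z = a·x + b·y + c.
Shot 2−Shot 1: 141a + 131b = 31;  Shot 3−Shot 1: 171a + 206b = 0.
Solving gives a = 0.96102, b = −0.79774.
Unit vector along 245° is (sin 245°, cos 245°) = (-0.9063, -0.4226).
Slope in that direction = a·(-0.9063) + b·(-0.4226) = −0.53384.
Apparent dip = arctan|0.53384| = 28.1° (true dip is 51.3°, so apparent ≤ true as expected).

28.1°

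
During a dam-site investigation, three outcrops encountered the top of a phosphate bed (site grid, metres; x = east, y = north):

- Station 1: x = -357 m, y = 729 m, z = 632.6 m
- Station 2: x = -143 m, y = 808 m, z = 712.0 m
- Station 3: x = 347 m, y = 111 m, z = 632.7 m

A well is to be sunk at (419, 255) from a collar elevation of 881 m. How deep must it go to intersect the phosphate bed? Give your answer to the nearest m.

Let the plane be z = a·x + b·y + c.
Station 2−Station 1: 214a + 79b = 79.4;  Station 3−Station 1: 704a − 618b = 0.1.
Solving gives a = 0.26123, b = 0.29742.
Then c = 632.6 − a·-357 − b·729 = 509.04.
At (419, 255): z_contact = 109.5 + 75.8 + 509.04 = 694.3 m.
Depth below ground = 881 − 694.3 = 187 m.

187 m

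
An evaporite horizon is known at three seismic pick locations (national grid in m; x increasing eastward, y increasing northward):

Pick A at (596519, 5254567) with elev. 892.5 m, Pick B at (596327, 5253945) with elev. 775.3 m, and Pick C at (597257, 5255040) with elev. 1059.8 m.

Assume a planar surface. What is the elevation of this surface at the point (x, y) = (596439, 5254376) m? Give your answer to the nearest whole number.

Two edge vectors: Pick A→Pick B = (-192, -622, -117.2), Pick A→Pick C = (738, 473, 167.3).
Normal n = (Pick A→Pick B) × (Pick A→Pick C) = (-48625, -54372, 368220).
So ∂z/∂x = −n_x/n_z = 0.13205421 and ∂z/∂y = −n_y/n_z = 0.14766172.
Intercept c from Pick A: 892.5 − 78772.84 − 775898.42 = −853778.77.
At (596439, 5254376): z = 78762.3 + 775870.2 − 853778.77 = 853.7 m.

854 m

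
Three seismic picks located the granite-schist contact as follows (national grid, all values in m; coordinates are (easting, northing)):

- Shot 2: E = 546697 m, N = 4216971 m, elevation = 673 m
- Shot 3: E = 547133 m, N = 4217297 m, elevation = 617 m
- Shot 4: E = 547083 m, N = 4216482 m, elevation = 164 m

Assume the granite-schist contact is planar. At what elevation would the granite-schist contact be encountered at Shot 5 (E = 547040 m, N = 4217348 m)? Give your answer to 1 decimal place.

700.2 m

Let the plane be z = a·E + b·N + c.
Shot 3−Shot 2: 436a + 326b = −56;  Shot 4−Shot 2: 386a − 489b = −509.
Solving gives a = −0.570192308, b = 0.590809344.
Then c = 673 − a·546697 − b·4216971 = −2179030.45.
At (547040, 4217348): z = −311918.0 + 2491648.6 − 2179030.45 = 700.2 m.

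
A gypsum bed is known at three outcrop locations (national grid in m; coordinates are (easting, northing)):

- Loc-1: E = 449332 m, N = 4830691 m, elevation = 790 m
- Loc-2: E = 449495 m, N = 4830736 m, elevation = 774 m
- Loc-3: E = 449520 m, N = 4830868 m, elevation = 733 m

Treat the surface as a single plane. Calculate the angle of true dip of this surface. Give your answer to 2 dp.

17.14°

Let the plane be z = a·E + b·N + c.
Loc-2−Loc-1: 163a + 45b = −16;  Loc-3−Loc-1: 188a + 177b = −57.
Solving gives a = −0.01309, b = −0.30813.
Gradient magnitude |∇z| = √(a² + b²) = √(0.00017 + 0.09494) = 0.30840.
True dip = arctan(0.30840) = 17.14°, dipping toward N (azimuth ≈ 002°).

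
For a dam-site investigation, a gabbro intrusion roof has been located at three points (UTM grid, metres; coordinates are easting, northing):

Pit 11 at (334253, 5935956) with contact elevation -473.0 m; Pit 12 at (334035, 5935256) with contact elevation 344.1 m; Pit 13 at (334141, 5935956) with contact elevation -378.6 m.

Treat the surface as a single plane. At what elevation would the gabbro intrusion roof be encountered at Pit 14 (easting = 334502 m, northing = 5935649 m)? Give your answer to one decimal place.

Let the plane be z = a·easting + b·northing + c.
Pit 12−Pit 11: −218a − 700b = 817.1;  Pit 13−Pit 11: −112a + 0b = 94.4.
Solving gives a = −0.842857143, b = −0.904795918.
Then c = -473 − a·334253 − b·5935956 = 5652083.29.
At (334502, 5935649): z = −281937.4 − 5370551.0 + 5652083.29 = -405.1 m.

-405.1 m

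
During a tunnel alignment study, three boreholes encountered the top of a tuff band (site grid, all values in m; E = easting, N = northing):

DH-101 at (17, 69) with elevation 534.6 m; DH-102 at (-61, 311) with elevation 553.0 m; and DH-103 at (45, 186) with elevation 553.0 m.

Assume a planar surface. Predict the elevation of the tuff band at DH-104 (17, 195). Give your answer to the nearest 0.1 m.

Two edge vectors: DH-101→DH-102 = (-78, 242, 18.4), DH-101→DH-103 = (28, 117, 18.4).
Normal n = (DH-101→DH-102) × (DH-101→DH-103) = (2300, 1950.4, -15902).
So ∂z/∂E = −n_x/n_z = 0.14464 and ∂z/∂N = −n_y/n_z = 0.12265.
Intercept c from DH-101: 534.6 − 2.46 − 8.46 = 523.68.
At (17, 195): z = 2.5 + 23.9 + 523.68 = 550.1 m.

550.1 m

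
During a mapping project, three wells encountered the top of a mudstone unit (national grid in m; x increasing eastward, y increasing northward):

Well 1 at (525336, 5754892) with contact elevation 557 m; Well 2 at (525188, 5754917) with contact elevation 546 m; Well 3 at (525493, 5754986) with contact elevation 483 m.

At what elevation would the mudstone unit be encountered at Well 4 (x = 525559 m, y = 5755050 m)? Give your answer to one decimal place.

434.5 m

Let the plane be z = a·x + b·y + c.
Well 2−Well 1: −148a + 25b = −11;  Well 3−Well 1: 157a + 94b = −74.
Solving gives a = −0.045747603, b = −0.710825812.
Then c = 557 − a·525336 − b·5754892 = 4115315.64.
At (525559, 5755050): z = −24043.1 − 4090838.1 + 4115315.64 = 434.5 m.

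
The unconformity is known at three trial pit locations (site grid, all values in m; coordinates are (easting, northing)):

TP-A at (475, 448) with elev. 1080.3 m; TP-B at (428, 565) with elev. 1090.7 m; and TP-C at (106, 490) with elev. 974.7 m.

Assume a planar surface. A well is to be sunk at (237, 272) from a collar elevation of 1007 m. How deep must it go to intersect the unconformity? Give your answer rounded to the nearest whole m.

38 m

Let the plane be z = a·E + b·N + c.
TP-B−TP-A: −47a + 117b = 10.4;  TP-C−TP-A: −369a + 42b = −105.6.
Solving gives a = 0.31049, b = 0.21362.
Then c = 1080.3 − a·475 − b·448 = 837.12.
At (237, 272): z_contact = 73.6 + 58.1 + 837.12 = 968.8 m.
Depth below ground = 1007 − 968.8 = 38 m.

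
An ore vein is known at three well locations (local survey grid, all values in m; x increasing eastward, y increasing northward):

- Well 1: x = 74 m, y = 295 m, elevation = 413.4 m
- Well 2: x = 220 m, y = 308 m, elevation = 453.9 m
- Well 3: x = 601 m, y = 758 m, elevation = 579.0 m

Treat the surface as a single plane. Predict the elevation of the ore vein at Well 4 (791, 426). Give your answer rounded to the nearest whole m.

615 m

Let the plane be z = a·x + b·y + c.
Well 2−Well 1: 146a + 13b = 40.5;  Well 3−Well 1: 527a + 463b = 165.6.
Solving gives a = 0.27324, b = 0.04665.
Then c = 413.4 − a·74 − b·295 = 379.42.
At (791, 426): z = 216.1 + 19.9 + 379.42 = 615.4 m.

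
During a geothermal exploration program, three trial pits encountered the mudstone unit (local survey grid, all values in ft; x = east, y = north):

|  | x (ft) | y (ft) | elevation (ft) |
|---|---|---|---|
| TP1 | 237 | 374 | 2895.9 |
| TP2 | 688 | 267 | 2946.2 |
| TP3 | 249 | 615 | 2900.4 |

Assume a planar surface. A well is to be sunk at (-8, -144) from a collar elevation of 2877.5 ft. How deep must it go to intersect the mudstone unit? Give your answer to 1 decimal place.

Let the plane be z = a·x + b·y + c.
TP2−TP1: 451a − 107b = 50.3;  TP3−TP1: 12a + 241b = 4.5.
Solving gives a = 0.11461, b = 0.01297.
Then c = 2895.9 − a·237 − b·374 = 2863.89.
At (-8, -144): z_contact = −0.92 − 1.87 + 2863.89 = 2861.11 ft.
Depth below ground = 2877.5 − 2861.11 = 16.4 ft.

16.4 ft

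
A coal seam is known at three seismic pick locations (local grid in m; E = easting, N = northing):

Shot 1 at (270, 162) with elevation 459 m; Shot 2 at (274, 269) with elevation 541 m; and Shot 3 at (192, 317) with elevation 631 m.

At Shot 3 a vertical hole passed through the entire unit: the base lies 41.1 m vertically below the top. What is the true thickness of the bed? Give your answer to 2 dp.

28.86 m

Two edge vectors: Shot 1→Shot 2 = (4, 107, 82), Shot 1→Shot 3 = (-78, 155, 172).
Normal n = (Shot 1→Shot 2) × (Shot 1→Shot 3) = (5694, -7084, 8966).
So ∂z/∂E = −n_x/n_z = −0.63507 and ∂z/∂N = −n_y/n_z = 0.79010.
|∇z| = √(a²+b²) = 1.01369, so dip δ = arctan(1.01369) = 45.39°.
True thickness = vertical thickness × cos δ = 41.1 × cos 45.39° = 28.86 m.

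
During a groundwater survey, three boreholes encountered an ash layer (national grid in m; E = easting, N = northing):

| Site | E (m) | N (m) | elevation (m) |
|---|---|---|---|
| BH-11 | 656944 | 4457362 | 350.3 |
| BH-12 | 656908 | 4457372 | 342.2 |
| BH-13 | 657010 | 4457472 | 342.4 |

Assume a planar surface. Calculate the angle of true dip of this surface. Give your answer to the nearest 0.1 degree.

14.0°

Two edge vectors: BH-11→BH-12 = (-36, 10, -8.1), BH-11→BH-13 = (66, 110, -7.9).
Normal n = (BH-11→BH-12) × (BH-11→BH-13) = (812, -819, -4620).
So ∂z/∂E = −n_x/n_z = 0.17576 and ∂z/∂N = −n_y/n_z = −0.17727.
Gradient magnitude |∇z| = √(a² + b²) = √(0.03089 + 0.03143) = 0.24963.
True dip = arctan(0.24963) = 14.0°, dipping toward NW (azimuth ≈ 315°).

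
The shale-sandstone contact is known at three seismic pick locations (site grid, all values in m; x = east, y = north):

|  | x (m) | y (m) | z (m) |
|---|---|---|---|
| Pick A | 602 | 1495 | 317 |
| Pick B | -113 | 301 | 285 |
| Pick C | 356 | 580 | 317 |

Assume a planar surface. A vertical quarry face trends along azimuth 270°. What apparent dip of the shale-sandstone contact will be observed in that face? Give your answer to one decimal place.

Let the plane be z = a·x + b·y + c.
Pick B−Pick A: −715a − 1194b = −32;  Pick C−Pick A: −246a − 915b = 0.
Solving gives a = 0.08122, b = −0.02184.
Unit vector along 270° is (sin 270°, cos 270°) = (-1.0000, -0.0000).
Slope in that direction = a·(-1.0000) + b·(-0.0000) = −0.08122.
Apparent dip = arctan|0.08122| = 4.6° (true dip is 4.8°, so apparent ≤ true as expected).

4.6°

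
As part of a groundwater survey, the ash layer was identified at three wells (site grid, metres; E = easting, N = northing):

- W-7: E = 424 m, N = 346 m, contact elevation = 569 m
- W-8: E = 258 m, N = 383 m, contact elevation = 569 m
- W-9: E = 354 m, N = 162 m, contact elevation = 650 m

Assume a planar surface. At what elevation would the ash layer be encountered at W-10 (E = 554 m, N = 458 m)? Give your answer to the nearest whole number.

512 m

Let the plane be z = a·E + b·N + c.
W-8−W-7: −166a + 37b = 0;  W-9−W-7: −70a − 184b = 81.
Solving gives a = −0.09045, b = −0.40581.
Then c = 569 − a·424 − b·346 = 747.76.
At (554, 458): z = −50.1 − 185.9 + 747.76 = 511.8 m.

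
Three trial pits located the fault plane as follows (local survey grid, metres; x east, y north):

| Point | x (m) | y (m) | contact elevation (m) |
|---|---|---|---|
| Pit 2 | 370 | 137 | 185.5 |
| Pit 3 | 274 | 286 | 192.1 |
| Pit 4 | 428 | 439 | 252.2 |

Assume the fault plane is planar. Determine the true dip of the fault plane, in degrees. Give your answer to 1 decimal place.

Let the plane be z = a·x + b·y + c.
Pit 3−Pit 2: −96a + 149b = 6.6;  Pit 4−Pit 2: 58a + 302b = 66.7.
Solving gives a = 0.21111, b = 0.18032.
Gradient magnitude |∇z| = √(a² + b²) = √(0.04457 + 0.03251) = 0.27764.
True dip = arctan(0.27764) = 15.5°, dipping toward SW (azimuth ≈ 229°).

15.5°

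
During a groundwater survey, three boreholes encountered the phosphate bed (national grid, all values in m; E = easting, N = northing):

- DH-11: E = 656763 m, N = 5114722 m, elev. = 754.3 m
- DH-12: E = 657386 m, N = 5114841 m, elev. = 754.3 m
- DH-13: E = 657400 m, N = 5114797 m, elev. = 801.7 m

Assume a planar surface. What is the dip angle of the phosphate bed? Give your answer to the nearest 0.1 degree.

46.0°

Two edge vectors: DH-11→DH-12 = (623, 119, 0), DH-11→DH-13 = (637, 75, 47.4).
Normal n = (DH-11→DH-12) × (DH-11→DH-13) = (5640.6, -29530.2, -29078).
So ∂z/∂E = −n_x/n_z = 0.19398 and ∂z/∂N = −n_y/n_z = −1.01555.
Gradient magnitude |∇z| = √(a² + b²) = √(0.03763 + 1.03134) = 1.03391.
True dip = arctan(1.03391) = 46.0°, dipping toward N (azimuth ≈ 349°).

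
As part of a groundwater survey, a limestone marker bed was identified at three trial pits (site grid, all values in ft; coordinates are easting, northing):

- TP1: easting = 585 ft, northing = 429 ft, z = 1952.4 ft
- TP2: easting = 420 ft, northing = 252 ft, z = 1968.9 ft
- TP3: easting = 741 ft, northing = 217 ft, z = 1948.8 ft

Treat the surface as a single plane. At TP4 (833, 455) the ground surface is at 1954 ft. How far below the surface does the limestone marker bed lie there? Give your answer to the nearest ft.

19 ft

Two edge vectors: TP1→TP2 = (-165, -177, 16.5), TP1→TP3 = (156, -212, -3.6).
Normal n = (TP1→TP2) × (TP1→TP3) = (4135.2, 1980, 62592).
So ∂z/∂easting = −n_x/n_z = −0.06607 and ∂z/∂northing = −n_y/n_z = −0.03163.
Intercept c from TP1: 1952.4 + 38.65 + 13.57 = 2004.62.
At (833, 455): z_contact = −55.0 − 14.4 + 2004.62 = 1935.2 ft.
Depth below ground = 1954 − 1935.2 = 19 ft.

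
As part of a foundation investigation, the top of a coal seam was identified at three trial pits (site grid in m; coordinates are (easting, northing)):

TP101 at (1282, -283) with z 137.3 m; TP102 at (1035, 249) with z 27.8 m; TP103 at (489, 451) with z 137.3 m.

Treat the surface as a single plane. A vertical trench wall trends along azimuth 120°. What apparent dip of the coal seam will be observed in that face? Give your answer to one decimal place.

Let the plane be z = a·E + b·N + c.
TP102−TP101: −247a + 532b = −109.5;  TP103−TP101: −793a + 734b = 0.
Solving gives a = −0.33408, b = −0.36094.
Unit vector along 120° is (sin 120°, cos 120°) = (0.8660, -0.5000).
Slope in that direction = a·(0.8660) + b·(-0.5000) = −0.10886.
Apparent dip = arctan|0.10886| = 6.2° (true dip is 26.2°, so apparent ≤ true as expected).

6.2°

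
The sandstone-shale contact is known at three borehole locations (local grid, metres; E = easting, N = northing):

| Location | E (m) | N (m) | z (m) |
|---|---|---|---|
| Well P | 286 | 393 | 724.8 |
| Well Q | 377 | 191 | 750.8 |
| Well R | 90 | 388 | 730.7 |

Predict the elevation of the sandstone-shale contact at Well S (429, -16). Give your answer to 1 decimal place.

778.5 m

Two edge vectors: Well P→Well Q = (91, -202, 26), Well P→Well R = (-196, -5, 5.9).
Normal n = (Well P→Well Q) × (Well P→Well R) = (-1061.8, -5632.9, -40047).
So ∂z/∂E = −n_x/n_z = −0.02651 and ∂z/∂N = −n_y/n_z = −0.14066.
Intercept c from Well P: 724.8 + 7.58 + 55.28 = 787.66.
At (429, -16): z = −11.4 + 2.3 + 787.66 = 778.5 m.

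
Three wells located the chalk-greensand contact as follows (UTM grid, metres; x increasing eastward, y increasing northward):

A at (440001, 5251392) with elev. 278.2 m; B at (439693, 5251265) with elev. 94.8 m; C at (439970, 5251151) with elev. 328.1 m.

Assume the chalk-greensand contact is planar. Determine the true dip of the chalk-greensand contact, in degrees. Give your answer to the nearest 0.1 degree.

Two edge vectors: A→B = (-308, -127, -183.4), A→C = (-31, -241, 49.9).
Normal n = (A→B) × (A→C) = (-50536.7, 21054.6, 70291).
So ∂z/∂x = −n_x/n_z = 0.71896 and ∂z/∂y = −n_y/n_z = −0.29953.
Gradient magnitude |∇z| = √(a² + b²) = √(0.51691 + 0.08972) = 0.77886.
True dip = arctan(0.77886) = 37.9°, dipping toward WNW (azimuth ≈ 293°).

37.9°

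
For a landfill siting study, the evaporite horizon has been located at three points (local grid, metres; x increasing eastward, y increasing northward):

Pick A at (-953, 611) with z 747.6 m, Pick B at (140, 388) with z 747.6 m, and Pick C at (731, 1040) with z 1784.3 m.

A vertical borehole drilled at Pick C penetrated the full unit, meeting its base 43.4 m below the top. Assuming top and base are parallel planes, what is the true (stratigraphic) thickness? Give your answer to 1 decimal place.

25.6 m

Let the plane be z = a·x + b·y + c.
Pick B−Pick A: 1093a − 223b = 0;  Pick C−Pick A: 1684a + 429b = 1036.7.
Solving gives a = 0.27378, b = 1.34187.
|∇z| = √(a²+b²) = 1.36951, so dip δ = arctan(1.36951) = 53.86°.
True thickness = vertical thickness × cos δ = 43.4 × cos 53.86° = 25.6 m.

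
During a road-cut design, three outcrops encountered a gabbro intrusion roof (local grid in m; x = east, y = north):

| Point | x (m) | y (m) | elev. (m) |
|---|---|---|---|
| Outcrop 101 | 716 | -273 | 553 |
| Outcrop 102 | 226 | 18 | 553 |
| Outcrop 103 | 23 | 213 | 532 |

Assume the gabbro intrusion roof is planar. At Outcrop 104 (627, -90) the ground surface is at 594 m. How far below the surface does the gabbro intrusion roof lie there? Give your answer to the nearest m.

78 m

Let the plane be z = a·x + b·y + c.
Outcrop 102−Outcrop 101: −490a + 291b = 0;  Outcrop 103−Outcrop 101: −693a + 486b = −21.
Solving gives a = −0.16753, b = −0.28210.
Then c = 553 − a·716 − b·-273 = 595.94.
At (627, -90): z_contact = −105.0 + 25.4 + 595.94 = 516.3 m.
Depth below ground = 594 − 516.3 = 78 m.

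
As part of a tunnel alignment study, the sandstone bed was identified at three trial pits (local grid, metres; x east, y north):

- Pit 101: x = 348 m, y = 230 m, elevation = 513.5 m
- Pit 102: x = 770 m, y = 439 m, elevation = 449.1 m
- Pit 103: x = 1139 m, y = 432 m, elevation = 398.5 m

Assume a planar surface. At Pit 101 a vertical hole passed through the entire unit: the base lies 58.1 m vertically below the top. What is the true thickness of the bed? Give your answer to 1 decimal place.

57.5 m

Two edge vectors: Pit 101→Pit 102 = (422, 209, -64.4), Pit 101→Pit 103 = (791, 202, -115).
Normal n = (Pit 101→Pit 102) × (Pit 101→Pit 103) = (-11026.2, -2410.4, -80075).
So ∂z/∂x = −n_x/n_z = −0.13770 and ∂z/∂y = −n_y/n_z = −0.03010.
|∇z| = √(a²+b²) = 0.14095, so dip δ = arctan(0.14095) = 8.02°.
True thickness = vertical thickness × cos δ = 58.1 × cos 8.02° = 57.5 m.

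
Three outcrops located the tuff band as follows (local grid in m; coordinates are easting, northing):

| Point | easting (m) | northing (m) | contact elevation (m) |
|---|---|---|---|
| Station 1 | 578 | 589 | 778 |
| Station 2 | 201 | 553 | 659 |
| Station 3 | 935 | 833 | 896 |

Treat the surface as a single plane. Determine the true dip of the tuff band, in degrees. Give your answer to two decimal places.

17.45°

Let the plane be z = a·easting + b·northing + c.
Station 2−Station 1: −377a − 36b = −119;  Station 3−Station 1: 357a + 244b = 118.
Solving gives a = 0.31323, b = 0.02531.
Gradient magnitude |∇z| = √(a² + b²) = √(0.09811 + 0.00064) = 0.31425.
True dip = arctan(0.31425) = 17.45°, dipping toward W (azimuth ≈ 265°).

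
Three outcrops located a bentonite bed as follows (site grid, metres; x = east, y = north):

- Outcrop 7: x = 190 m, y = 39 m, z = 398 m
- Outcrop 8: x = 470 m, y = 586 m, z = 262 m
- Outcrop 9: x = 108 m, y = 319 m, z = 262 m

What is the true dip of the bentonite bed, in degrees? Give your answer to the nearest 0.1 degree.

Two edge vectors: Outcrop 7→Outcrop 8 = (280, 547, -136), Outcrop 7→Outcrop 9 = (-82, 280, -136).
Normal n = (Outcrop 7→Outcrop 8) × (Outcrop 7→Outcrop 9) = (-36312, 49232, 123254).
So ∂z/∂x = −n_x/n_z = 0.29461 and ∂z/∂y = −n_y/n_z = −0.39944.
Gradient magnitude |∇z| = √(a² + b²) = √(0.08680 + 0.15955) = 0.49633.
True dip = arctan(0.49633) = 26.4°, dipping toward NW (azimuth ≈ 324°).

26.4°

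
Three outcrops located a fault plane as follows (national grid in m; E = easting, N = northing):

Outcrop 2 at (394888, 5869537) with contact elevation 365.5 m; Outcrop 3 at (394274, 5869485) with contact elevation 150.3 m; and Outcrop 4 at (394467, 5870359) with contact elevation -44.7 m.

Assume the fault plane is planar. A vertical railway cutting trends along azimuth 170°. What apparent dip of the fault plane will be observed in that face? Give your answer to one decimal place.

20.2°

Let the plane be z = a·E + b·N + c.
Outcrop 3−Outcrop 2: −614a − 52b = −215.2;  Outcrop 4−Outcrop 2: −421a + 822b = −410.2.
Solving gives a = 0.37642, b = −0.30624.
Unit vector along 170° is (sin 170°, cos 170°) = (0.1736, -0.9848).
Slope in that direction = a·(0.1736) + b·(-0.9848) = 0.36695.
Apparent dip = arctan|0.36695| = 20.2° (true dip is 25.9°, so apparent ≤ true as expected).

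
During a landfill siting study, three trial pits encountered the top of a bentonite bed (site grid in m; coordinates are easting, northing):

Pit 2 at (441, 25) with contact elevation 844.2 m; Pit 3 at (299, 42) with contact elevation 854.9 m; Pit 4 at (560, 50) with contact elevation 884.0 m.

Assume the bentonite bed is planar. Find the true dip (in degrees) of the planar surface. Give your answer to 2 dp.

51.22°

Let the plane be z = a·easting + b·northing + c.
Pit 3−Pit 2: −142a + 17b = 10.7;  Pit 4−Pit 2: 119a + 25b = 39.8.
Solving gives a = 0.07341, b = 1.24258.
Gradient magnitude |∇z| = √(a² + b²) = √(0.00539 + 1.54401) = 1.24475.
True dip = arctan(1.24475) = 51.22°, dipping toward S (azimuth ≈ 183°).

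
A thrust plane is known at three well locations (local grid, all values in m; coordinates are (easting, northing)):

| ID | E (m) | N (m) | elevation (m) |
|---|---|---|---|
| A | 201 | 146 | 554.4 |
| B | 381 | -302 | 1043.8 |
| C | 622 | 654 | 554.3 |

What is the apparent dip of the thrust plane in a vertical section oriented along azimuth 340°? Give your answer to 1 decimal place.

Let the plane be z = a·E + b·N + c.
B−A: 180a − 448b = 489.4;  C−A: 421a + 508b = −0.1.
Solving gives a = 0.88760, b = −0.73579.
Unit vector along 340° is (sin 340°, cos 340°) = (-0.3420, 0.9397).
Slope in that direction = a·(-0.3420) + b·(0.9397) = −0.99499.
Apparent dip = arctan|0.99499| = 44.9° (true dip is 49.1°, so apparent ≤ true as expected).

44.9°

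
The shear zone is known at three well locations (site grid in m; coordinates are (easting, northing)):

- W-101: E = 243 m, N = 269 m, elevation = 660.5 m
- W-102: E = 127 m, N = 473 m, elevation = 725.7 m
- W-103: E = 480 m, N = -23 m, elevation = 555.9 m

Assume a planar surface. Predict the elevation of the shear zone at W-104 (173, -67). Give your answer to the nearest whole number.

Two edge vectors: W-101→W-102 = (-116, 204, 65.2), W-101→W-103 = (237, -292, -104.6).
Normal n = (W-101→W-102) × (W-101→W-103) = (-2300, 3318.8, -14476).
So ∂z/∂E = −n_x/n_z = −0.15888 and ∂z/∂N = −n_y/n_z = 0.22926.
Intercept c from W-101: 660.5 + 38.61 − 61.67 = 637.44.
At (173, -67): z = −27.5 − 15.4 + 637.44 = 594.6 m.

595 m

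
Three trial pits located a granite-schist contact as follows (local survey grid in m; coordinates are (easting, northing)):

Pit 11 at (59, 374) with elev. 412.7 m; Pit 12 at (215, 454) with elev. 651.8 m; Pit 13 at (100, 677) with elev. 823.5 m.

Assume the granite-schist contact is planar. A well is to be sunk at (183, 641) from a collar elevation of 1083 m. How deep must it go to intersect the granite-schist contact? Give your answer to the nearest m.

Let the plane be z = a·E + b·N + c.
Pit 12−Pit 11: 156a + 80b = 239.1;  Pit 13−Pit 11: 41a + 303b = 410.8.
Solving gives a = 0.89987, b = 1.23401.
Then c = 412.7 − a·59 − b·374 = −101.91.
At (183, 641): z_contact = 164.7 + 791.0 − 101.91 = 853.8 m.
Depth below ground = 1083 − 853.8 = 229 m.

229 m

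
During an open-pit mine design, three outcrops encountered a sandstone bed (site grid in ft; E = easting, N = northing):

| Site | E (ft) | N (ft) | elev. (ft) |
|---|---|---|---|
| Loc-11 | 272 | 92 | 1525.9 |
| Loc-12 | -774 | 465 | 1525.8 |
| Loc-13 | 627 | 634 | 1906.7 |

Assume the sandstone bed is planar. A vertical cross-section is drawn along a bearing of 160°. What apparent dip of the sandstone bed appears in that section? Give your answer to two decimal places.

Let the plane be z = a·E + b·N + c.
Loc-12−Loc-11: −1046a + 373b = −0.1;  Loc-13−Loc-11: 355a + 542b = 380.8.
Solving gives a = 0.20318, b = 0.56950.
Unit vector along 160° is (sin 160°, cos 160°) = (0.3420, -0.9397).
Slope in that direction = a·(0.3420) + b·(-0.9397) = −0.46567.
Apparent dip = arctan|0.46567| = 24.97° (true dip is 31.2°, so apparent ≤ true as expected).

24.97°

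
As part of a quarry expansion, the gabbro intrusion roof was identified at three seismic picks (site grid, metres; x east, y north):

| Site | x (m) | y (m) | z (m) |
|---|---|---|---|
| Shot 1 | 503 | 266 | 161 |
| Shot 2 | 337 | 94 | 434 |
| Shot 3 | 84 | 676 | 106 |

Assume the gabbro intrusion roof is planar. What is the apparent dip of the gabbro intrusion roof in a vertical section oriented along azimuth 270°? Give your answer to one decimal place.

36.2°

Two edge vectors: Shot 1→Shot 2 = (-166, -172, 273), Shot 1→Shot 3 = (-419, 410, -55).
Normal n = (Shot 1→Shot 2) × (Shot 1→Shot 3) = (-102470, -123517, -140128).
So ∂z/∂x = −n_x/n_z = −0.73126 and ∂z/∂y = −n_y/n_z = −0.88146.
Unit vector along 270° is (sin 270°, cos 270°) = (-1.0000, -0.0000).
Slope in that direction = a·(-1.0000) + b·(-0.0000) = 0.73126.
Apparent dip = arctan|0.73126| = 36.2° (true dip is 48.9°, so apparent ≤ true as expected).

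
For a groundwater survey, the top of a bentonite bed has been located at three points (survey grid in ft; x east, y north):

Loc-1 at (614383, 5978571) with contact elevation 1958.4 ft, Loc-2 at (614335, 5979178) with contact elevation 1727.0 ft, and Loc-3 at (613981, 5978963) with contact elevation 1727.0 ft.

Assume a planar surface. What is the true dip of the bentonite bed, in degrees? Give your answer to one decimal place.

23.1°

Two edge vectors: Loc-1→Loc-2 = (-48, 607, -231.4), Loc-1→Loc-3 = (-402, 392, -231.4).
Normal n = (Loc-1→Loc-2) × (Loc-1→Loc-3) = (-49751, 81915.6, 225198).
So ∂z/∂x = −n_x/n_z = 0.22092 and ∂z/∂y = −n_y/n_z = −0.36375.
Gradient magnitude |∇z| = √(a² + b²) = √(0.04881 + 0.13231) = 0.42558.
True dip = arctan(0.42558) = 23.1°, dipping toward NNW (azimuth ≈ 329°).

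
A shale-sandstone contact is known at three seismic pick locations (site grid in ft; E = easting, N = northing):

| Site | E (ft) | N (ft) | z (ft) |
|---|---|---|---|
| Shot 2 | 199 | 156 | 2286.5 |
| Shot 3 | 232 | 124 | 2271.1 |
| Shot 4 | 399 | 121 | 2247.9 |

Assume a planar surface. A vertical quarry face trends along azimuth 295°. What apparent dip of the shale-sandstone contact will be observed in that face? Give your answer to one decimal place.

14.9°

Let the plane be z = a·E + b·N + c.
Shot 3−Shot 2: 33a − 32b = −15.4;  Shot 4−Shot 2: 200a − 35b = −38.6.
Solving gives a = −0.13274, b = 0.34437.
Unit vector along 295° is (sin 295°, cos 295°) = (-0.9063, 0.4226).
Slope in that direction = a·(-0.9063) + b·(0.4226) = 0.26584.
Apparent dip = arctan|0.26584| = 14.9° (true dip is 20.3°, so apparent ≤ true as expected).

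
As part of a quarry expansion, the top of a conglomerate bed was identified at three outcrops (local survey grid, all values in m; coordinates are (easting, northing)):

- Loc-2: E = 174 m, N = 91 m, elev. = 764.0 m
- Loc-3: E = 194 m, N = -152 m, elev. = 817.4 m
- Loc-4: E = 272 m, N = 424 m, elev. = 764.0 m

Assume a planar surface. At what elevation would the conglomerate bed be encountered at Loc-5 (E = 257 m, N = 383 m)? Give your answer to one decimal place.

762.3 m

Two edge vectors: Loc-2→Loc-3 = (20, -243, 53.4), Loc-2→Loc-4 = (98, 333, 0).
Normal n = (Loc-2→Loc-3) × (Loc-2→Loc-4) = (-17782.2, 5233.2, 30474).
So ∂z/∂E = −n_x/n_z = 0.58352 and ∂z/∂N = −n_y/n_z = −0.17173.
Intercept c from Loc-2: 764 − 101.53 + 15.63 = 678.09.
At (257, 383): z = 150.0 − 65.8 + 678.09 = 762.3 m.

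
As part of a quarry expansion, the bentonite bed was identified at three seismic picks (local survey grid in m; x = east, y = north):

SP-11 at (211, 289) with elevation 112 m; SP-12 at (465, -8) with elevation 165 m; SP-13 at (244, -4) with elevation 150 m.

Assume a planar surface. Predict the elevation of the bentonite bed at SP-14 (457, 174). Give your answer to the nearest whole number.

Let the plane be z = a·x + b·y + c.
SP-12−SP-11: 254a − 297b = 53;  SP-13−SP-11: 33a − 293b = 38.
Solving gives a = 0.06566, b = −0.12230.
Then c = 112 − a·211 − b·289 = 133.49.
At (457, 174): z = 30.0 − 21.3 + 133.49 = 142.2 m.

142 m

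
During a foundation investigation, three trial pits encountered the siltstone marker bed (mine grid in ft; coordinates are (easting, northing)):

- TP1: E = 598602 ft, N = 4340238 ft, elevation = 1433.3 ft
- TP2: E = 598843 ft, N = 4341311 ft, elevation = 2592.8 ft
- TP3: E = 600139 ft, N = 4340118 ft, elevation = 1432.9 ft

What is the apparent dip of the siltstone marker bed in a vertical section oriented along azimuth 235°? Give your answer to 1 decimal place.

34.1°

Let the plane be z = a·E + b·N + c.
TP2−TP1: 241a + 1073b = 1159.5;  TP3−TP1: 1537a − 120b = −0.4.
Solving gives a = 0.08266, b = 1.06205.
Unit vector along 235° is (sin 235°, cos 235°) = (-0.8192, -0.5736).
Slope in that direction = a·(-0.8192) + b·(-0.5736) = −0.67688.
Apparent dip = arctan|0.67688| = 34.1° (true dip is 46.8°, so apparent ≤ true as expected).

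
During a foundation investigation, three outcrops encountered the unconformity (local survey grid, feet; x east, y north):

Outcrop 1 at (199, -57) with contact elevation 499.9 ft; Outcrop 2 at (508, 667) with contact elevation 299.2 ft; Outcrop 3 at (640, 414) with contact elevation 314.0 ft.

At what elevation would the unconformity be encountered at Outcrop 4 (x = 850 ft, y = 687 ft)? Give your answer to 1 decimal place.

Two edge vectors: Outcrop 1→Outcrop 2 = (309, 724, -200.7), Outcrop 1→Outcrop 3 = (441, 471, -185.9).
Normal n = (Outcrop 1→Outcrop 2) × (Outcrop 1→Outcrop 3) = (-40061.9, -31065.6, -173745).
So ∂z/∂x = −n_x/n_z = −0.23058 and ∂z/∂y = −n_y/n_z = −0.17880.
Intercept c from Outcrop 1: 499.9 + 45.89 − 10.19 = 535.59.
At (850, 687): z = −196.0 − 122.8 + 535.59 = 216.8 ft.

216.8 ft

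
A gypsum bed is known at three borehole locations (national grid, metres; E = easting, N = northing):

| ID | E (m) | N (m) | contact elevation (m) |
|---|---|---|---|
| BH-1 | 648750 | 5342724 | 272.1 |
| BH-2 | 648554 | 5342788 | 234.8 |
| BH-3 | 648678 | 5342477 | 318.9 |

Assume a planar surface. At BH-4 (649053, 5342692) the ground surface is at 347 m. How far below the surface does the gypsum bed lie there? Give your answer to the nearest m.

32 m

Two edge vectors: BH-1→BH-2 = (-196, 64, -37.3), BH-1→BH-3 = (-72, -247, 46.8).
Normal n = (BH-1→BH-2) × (BH-1→BH-3) = (-6217.9, 11858.4, 53020).
So ∂z/∂E = −n_x/n_z = 0.11727461 and ∂z/∂N = −n_y/n_z = −0.22365900.
Intercept c from BH-1: 272.1 − 76081.91 + 1194948.29 = 1119138.48.
At (649053, 5342692): z_contact = 76117.4 − 1194941.1 + 1119138.48 = 314.8 m.
Depth below ground = 347 − 314.8 = 32 m.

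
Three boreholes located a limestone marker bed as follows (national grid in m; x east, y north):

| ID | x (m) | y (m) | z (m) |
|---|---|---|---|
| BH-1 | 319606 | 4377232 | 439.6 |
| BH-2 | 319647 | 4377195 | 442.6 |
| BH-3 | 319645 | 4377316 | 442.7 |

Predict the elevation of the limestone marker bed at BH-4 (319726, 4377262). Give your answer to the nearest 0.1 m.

Two edge vectors: BH-1→BH-2 = (41, -37, 3), BH-1→BH-3 = (39, 84, 3.1).
Normal n = (BH-1→BH-2) × (BH-1→BH-3) = (-366.7, -10.1, 4887).
So ∂z/∂x = −n_x/n_z = 0.075035809 and ∂z/∂y = −n_y/n_z = 0.002066708.
Intercept c from BH-1: 439.6 − 23981.89 − 9046.46 = −32588.75.
At (319726, 4377262): z = 23990.9 + 9046.5 − 32588.75 = 448.7 m.

448.7 m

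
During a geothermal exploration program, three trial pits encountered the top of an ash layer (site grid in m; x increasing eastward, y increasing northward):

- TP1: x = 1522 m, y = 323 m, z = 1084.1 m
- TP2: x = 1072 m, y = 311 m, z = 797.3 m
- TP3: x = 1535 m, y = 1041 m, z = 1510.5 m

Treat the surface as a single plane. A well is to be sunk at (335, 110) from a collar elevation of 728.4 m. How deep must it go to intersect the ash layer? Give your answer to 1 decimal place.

506.5 m

Two edge vectors: TP1→TP2 = (-450, -12, -286.8), TP1→TP3 = (13, 718, 426.4).
Normal n = (TP1→TP2) × (TP1→TP3) = (200805.6, 188151.6, -322944).
So ∂z/∂x = −n_x/n_z = 0.621797 and ∂z/∂y = −n_y/n_z = 0.582614.
Intercept c from TP1: 1084.1 − 946.37 − 188.18 = −50.46.
At (335, 110): z_contact = 208.30 + 64.09 − 50.46 = 221.93 m.
Depth below ground = 728.4 − 221.93 = 506.5 m.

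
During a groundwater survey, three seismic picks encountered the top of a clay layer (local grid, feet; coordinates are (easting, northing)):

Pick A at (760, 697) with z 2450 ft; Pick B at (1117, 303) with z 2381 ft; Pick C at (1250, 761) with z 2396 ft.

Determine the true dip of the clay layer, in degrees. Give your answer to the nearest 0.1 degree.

Two edge vectors: Pick A→Pick B = (357, -394, -69), Pick A→Pick C = (490, 64, -54).
Normal n = (Pick A→Pick B) × (Pick A→Pick C) = (25692, -14532, 215908).
So ∂z/∂E = −n_x/n_z = −0.11900 and ∂z/∂N = −n_y/n_z = 0.06731.
Gradient magnitude |∇z| = √(a² + b²) = √(0.01416 + 0.00453) = 0.13671.
True dip = arctan(0.13671) = 7.8°, dipping toward ESE (azimuth ≈ 119°).

7.8°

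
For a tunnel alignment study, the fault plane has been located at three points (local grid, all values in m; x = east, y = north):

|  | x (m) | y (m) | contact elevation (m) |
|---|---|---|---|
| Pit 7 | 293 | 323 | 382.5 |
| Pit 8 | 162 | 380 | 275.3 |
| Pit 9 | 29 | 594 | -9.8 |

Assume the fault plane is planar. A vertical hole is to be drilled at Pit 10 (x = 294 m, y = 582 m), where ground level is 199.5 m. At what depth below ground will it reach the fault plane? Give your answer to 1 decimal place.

Let the plane be z = a·x + b·y + c.
Pit 8−Pit 7: −131a + 57b = −107.2;  Pit 9−Pit 7: −264a + 271b = −392.3.
Solving gives a = 0.32710, b = −1.12895.
Then c = 382.5 − a·293 − b·323 = 651.31.
At (294, 582): z_contact = 96.17 − 657.05 + 651.31 = 90.43 m.
Depth below ground = 199.5 − 90.43 = 109.1 m.

109.1 m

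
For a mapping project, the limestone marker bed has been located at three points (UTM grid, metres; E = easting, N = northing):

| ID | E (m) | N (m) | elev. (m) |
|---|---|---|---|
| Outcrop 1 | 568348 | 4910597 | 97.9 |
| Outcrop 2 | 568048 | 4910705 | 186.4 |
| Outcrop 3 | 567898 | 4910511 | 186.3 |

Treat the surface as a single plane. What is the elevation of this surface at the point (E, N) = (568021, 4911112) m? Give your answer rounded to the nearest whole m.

Two edge vectors: Outcrop 1→Outcrop 2 = (-300, 108, 88.5), Outcrop 1→Outcrop 3 = (-450, -86, 88.4).
Normal n = (Outcrop 1→Outcrop 2) × (Outcrop 1→Outcrop 3) = (17158.2, -13305, 74400).
So ∂z/∂E = −n_x/n_z = −0.23062097 and ∂z/∂N = −n_y/n_z = 0.17883065.
Intercept c from Outcrop 1: 97.9 + 131072.97 − 878165.23 = −746994.36.
At (568021, 4911112): z = −130997.6 + 878257.3 − 746994.36 = 265.4 m.

265 m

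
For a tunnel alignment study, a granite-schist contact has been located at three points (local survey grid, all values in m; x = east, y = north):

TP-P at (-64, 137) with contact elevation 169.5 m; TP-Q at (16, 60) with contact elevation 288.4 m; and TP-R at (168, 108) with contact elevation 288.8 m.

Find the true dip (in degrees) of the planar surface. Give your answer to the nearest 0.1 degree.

Let the plane be z = a·x + b·y + c.
TP-Q−TP-P: 80a − 77b = 118.9;  TP-R−TP-P: 232a − 29b = 119.3.
Solving gives a = 0.36915, b = −1.16063.
Gradient magnitude |∇z| = √(a² + b²) = √(0.13627 + 1.34706) = 1.21792.
True dip = arctan(1.21792) = 50.6°, dipping toward NNW (azimuth ≈ 342°).

50.6°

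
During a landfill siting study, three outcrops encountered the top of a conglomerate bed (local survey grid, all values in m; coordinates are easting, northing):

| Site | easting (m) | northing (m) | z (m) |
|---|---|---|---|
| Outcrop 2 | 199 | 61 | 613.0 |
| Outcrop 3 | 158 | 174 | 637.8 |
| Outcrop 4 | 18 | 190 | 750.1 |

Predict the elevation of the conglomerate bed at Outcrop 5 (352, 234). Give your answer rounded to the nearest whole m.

476 m

Two edge vectors: Outcrop 2→Outcrop 3 = (-41, 113, 24.8), Outcrop 2→Outcrop 4 = (-181, 129, 137.1).
Normal n = (Outcrop 2→Outcrop 3) × (Outcrop 2→Outcrop 4) = (12293.1, 1132.3, 15164).
So ∂z/∂easting = −n_x/n_z = −0.81068 and ∂z/∂northing = −n_y/n_z = −0.07467.
Intercept c from Outcrop 2: 613 + 161.32 + 4.55 = 778.88.
At (352, 234): z = −285.4 − 17.5 + 778.88 = 476.0 m.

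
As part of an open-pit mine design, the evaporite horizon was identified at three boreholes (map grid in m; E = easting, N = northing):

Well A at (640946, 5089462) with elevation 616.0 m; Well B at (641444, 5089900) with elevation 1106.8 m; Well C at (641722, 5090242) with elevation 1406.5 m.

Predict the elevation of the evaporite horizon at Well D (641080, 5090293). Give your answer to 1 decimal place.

Two edge vectors: Well A→Well B = (498, 438, 490.8), Well A→Well C = (776, 780, 790.5).
Normal n = (Well A→Well B) × (Well A→Well C) = (-36585, -12808.2, 48552).
So ∂z/∂E = −n_x/n_z = 0.753521997 and ∂z/∂N = −n_y/n_z = 0.263803757.
Intercept c from Well A: 616 − 482966.91 − 1342619.20 = −1824970.11.
At (641080, 5090293): z = 483067.9 + 1342838.4 − 1824970.11 = 936.2 m.

936.2 m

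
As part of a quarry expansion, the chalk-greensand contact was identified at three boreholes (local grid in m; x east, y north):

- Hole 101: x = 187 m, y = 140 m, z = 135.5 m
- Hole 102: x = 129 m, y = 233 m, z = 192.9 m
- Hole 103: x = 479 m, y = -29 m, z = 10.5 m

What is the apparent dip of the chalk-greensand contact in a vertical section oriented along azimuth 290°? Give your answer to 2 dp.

Let the plane be z = a·x + b·y + c.
Hole 102−Hole 101: −58a + 93b = 57.4;  Hole 103−Hole 101: 292a − 169b = −125.
Solving gives a = −0.11089, b = 0.54805.
Unit vector along 290° is (sin 290°, cos 290°) = (-0.9397, 0.3420).
Slope in that direction = a·(-0.9397) + b·(0.3420) = 0.29165.
Apparent dip = arctan|0.29165| = 16.26° (true dip is 29.2°, so apparent ≤ true as expected).

16.26°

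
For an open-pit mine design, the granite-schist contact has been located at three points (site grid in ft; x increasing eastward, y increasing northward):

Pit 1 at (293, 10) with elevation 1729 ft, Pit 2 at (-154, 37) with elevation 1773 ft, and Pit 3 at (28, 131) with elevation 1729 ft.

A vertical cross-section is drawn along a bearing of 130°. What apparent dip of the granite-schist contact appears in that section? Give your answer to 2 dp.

Let the plane be z = a·x + b·y + c.
Pit 2−Pit 1: −447a + 27b = 44;  Pit 3−Pit 1: −265a + 121b = 0.
Solving gives a = −0.11344, b = −0.24844.
Unit vector along 130° is (sin 130°, cos 130°) = (0.7660, -0.6428).
Slope in that direction = a·(0.7660) + b·(-0.6428) = 0.07280.
Apparent dip = arctan|0.07280| = 4.16° (true dip is 15.3°, so apparent ≤ true as expected).

4.16°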